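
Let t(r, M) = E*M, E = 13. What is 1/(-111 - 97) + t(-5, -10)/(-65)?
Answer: 415/208 ≈ 1.9952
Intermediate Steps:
t(r, M) = 13*M
1/(-111 - 97) + t(-5, -10)/(-65) = 1/(-111 - 97) + (13*(-10))/(-65) = 1/(-208) - 130*(-1/65) = -1/208 + 2 = 415/208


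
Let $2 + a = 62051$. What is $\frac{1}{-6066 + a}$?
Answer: $\frac{1}{55983} \approx 1.7863 \cdot 10^{-5}$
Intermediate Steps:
$a = 62049$ ($a = -2 + 62051 = 62049$)
$\frac{1}{-6066 + a} = \frac{1}{-6066 + 62049} = \frac{1}{55983}$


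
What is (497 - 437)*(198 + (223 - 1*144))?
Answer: 16620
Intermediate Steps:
(497 - 437)*(198 + (223 - 1*144)) = 60*(198 + (223 - 144)) = 60*(198 + 79) = 60*277 = 16620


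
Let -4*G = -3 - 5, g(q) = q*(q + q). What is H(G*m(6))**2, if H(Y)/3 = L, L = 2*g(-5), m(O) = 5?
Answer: 90000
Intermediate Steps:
g(q) = 2*q**2 (g(q) = q*(2*q) = 2*q**2)
L = 100 (L = 2*(2*(-5)**2) = 2*(2*25) = 2*50 = 100)
G = 2 (G = -(-3 - 5)/4 = -1/4*(-8) = 2)
H(Y) = 300 (H(Y) = 3*100 = 300)
H(G*m(6))**2 = 300**2 = 90000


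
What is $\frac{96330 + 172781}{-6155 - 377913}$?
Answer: $- \frac{269111}{384068} \approx -0.70069$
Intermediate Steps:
$\frac{96330 + 172781}{-6155 - 377913} = \frac{269111}{-384068} = 269111 \left(- \frac{1}{384068}\right) = - \frac{269111}{384068}$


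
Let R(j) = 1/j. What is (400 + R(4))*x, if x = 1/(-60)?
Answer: -1601/240 ≈ -6.6708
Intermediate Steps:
x = -1/60 ≈ -0.016667
(400 + R(4))*x = (400 + 1/4)*(-1/60) = (400 + ¼)*(-1/60) = (1601/4)*(-1/60) = -1601/240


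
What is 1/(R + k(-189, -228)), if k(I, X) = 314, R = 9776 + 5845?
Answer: 1/15935 ≈ 6.2755e-5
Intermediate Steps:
R = 15621
1/(R + k(-189, -228)) = 1/(15621 + 314) = 1/15935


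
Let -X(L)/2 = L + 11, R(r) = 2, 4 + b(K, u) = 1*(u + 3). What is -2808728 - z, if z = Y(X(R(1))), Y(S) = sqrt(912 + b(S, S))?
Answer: -2808728 - sqrt(885) ≈ -2.8088e+6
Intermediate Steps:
b(K, u) = -1 + u (b(K, u) = -4 + 1*(u + 3) = -4 + 1*(3 + u) = -4 + (3 + u) = -1 + u)
X(L) = -22 - 2*L (X(L) = -2*(L + 11) = -2*(11 + L) = -22 - 2*L)
Y(S) = sqrt(911 + S) (Y(S) = sqrt(912 + (-1 + S)) = sqrt(911 + S))
z = sqrt(885) (z = sqrt(911 + (-22 - 2*2)) = sqrt(911 + (-22 - 4)) = sqrt(911 - 26) = sqrt(885) ≈ 29.749)
-2808728 - z = -2808728 - sqrt(885)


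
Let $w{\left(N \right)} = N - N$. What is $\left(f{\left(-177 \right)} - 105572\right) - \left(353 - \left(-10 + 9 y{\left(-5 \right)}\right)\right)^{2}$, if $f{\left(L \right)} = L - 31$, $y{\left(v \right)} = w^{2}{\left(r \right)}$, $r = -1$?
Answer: $-237549$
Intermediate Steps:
$w{\left(N \right)} = 0$
$y{\left(v \right)} = 0$ ($y{\left(v \right)} = 0^{2} = 0$)
$f{\left(L \right)} = -31 + L$
$\left(f{\left(-177 \right)} - 105572\right) - \left(353 - \left(-10 + 9 y{\left(-5 \right)}\right)\right)^{2} = \left(\left(-31 - 177\right) - 105572\right) - \left(353 + \left(\left(-9\right) 0 + 10\right)\right)^{2} = \left(-208 - 105572\right) - \left(353 + \left(0 + 10\right)\right)^{2} = -105780 - \left(353 + 10\right)^{2} = -105780 - 363^{2} = -105780 - 131769 = -237549$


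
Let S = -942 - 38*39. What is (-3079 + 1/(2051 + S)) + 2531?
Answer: -204405/373 ≈ -548.00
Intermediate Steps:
S = -2424 (S = -942 - 1*1482 = -942 - 1482 = -2424)
(-3079 + 1/(2051 + S)) + 2531 = (-3079 + 1/(2051 - 2424)) + 2531 = (-3079 + 1/(-373)) + 2531 = (-3079 - 1/373) + 2531 = -1148468/373 + 2531 = -204405/373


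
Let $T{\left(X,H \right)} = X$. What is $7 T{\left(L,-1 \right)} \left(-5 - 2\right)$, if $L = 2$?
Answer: $-98$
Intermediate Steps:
$7 T{\left(L,-1 \right)} \left(-5 - 2\right) = 7 \cdot 2 \left(-5 - 2\right) = 14 \left(-5 - 2\right) = 14 \left(-7\right) = -98$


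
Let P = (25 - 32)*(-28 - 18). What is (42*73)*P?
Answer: 987252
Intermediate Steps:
P = 322 (P = -7*(-46) = 322)
(42*73)*P = (42*73)*322 = 3066*322 = 987252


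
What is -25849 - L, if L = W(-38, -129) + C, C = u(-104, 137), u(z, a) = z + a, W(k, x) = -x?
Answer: -26011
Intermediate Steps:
u(z, a) = a + z
C = 33 (C = 137 - 104 = 33)
L = 162 (L = -1*(-129) + 33 = 129 + 33 = 162)
-25849 - L = -25849 - 1*162 = -25849 - 162 = -26011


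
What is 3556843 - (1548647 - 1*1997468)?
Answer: 4005664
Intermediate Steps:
3556843 - (1548647 - 1*1997468) = 3556843 - (1548647 - 1997468) = 3556843 - 1*(-448821) = 3556843 + 448821 = 4005664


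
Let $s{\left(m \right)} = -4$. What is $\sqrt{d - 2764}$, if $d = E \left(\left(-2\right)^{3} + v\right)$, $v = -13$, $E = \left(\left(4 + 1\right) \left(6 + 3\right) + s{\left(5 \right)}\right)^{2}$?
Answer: $i \sqrt{38065} \approx 195.1 i$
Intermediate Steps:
$E = 1681$ ($E = \left(\left(4 + 1\right) \left(6 + 3\right) - 4\right)^{2} = \left(5 \cdot 9 - 4\right)^{2} = \left(45 - 4\right)^{2} = 41^{2} = 1681$)
$d = -35301$ ($d = 1681 \left(\left(-2\right)^{3} - 13\right) = 1681 \left(-8 - 13\right) = 1681 \left(-21\right) = -35301$)
$\sqrt{d - 2764} = \sqrt{-35301 - 2764} = \sqrt{-38065} = i \sqrt{38065}$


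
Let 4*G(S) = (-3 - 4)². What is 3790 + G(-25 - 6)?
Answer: 15209/4 ≈ 3802.3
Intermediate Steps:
G(S) = 49/4 (G(S) = (-3 - 4)²/4 = (¼)*(-7)² = (¼)*49 = 49/4)
3790 + G(-25 - 6) = 3790 + 49/4 = 15209/4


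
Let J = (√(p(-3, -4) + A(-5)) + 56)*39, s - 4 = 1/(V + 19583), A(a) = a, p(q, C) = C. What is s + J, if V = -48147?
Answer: 62498031/28564 + 117*I ≈ 2188.0 + 117.0*I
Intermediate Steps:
s = 114255/28564 (s = 4 + 1/(-48147 + 19583) = 4 + 1/(-28564) = 4 - 1/28564 = 114255/28564 ≈ 4.0000)
J = 2184 + 117*I (J = (√(-4 - 5) + 56)*39 = (√(-9) + 56)*39 = (3*I + 56)*39 = (56 + 3*I)*39 = 2184 + 117*I ≈ 2184.0 + 117.0*I)
s + J = 114255/28564 + (2184 + 117*I) = 62498031/28564 + 117*I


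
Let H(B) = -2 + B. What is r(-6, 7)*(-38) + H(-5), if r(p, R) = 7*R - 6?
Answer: -1641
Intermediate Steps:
r(p, R) = -6 + 7*R
r(-6, 7)*(-38) + H(-5) = (-6 + 7*7)*(-38) + (-2 - 5) = (-6 + 49)*(-38) - 7 = 43*(-38) - 7 = -1634 - 7 = -1641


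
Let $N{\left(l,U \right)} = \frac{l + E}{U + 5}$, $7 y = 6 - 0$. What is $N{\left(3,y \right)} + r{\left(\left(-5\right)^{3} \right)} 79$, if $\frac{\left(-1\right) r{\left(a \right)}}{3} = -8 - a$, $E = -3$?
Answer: $-27729$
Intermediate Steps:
$y = \frac{6}{7}$ ($y = \frac{6 - 0}{7} = \frac{6 + 0}{7} = \frac{1}{7} \cdot 6 = \frac{6}{7} \approx 0.85714$)
$r{\left(a \right)} = 24 + 3 a$ ($r{\left(a \right)} = - 3 \left(-8 - a\right) = 24 + 3 a$)
$N{\left(l,U \right)} = \frac{-3 + l}{5 + U}$ ($N{\left(l,U \right)} = \frac{l - 3}{U + 5} = \frac{-3 + l}{5 + U}$)
$N{\left(3,y \right)} + r{\left(\left(-5\right)^{3} \right)} 79 = \frac{-3 + 3}{5 + \frac{6}{7}} + \left(24 + 3 \left(-5\right)^{3}\right) 79 = \frac{1}{\frac{41}{7}} \cdot 0 + \left(24 + 3 \left(-125\right)\right) 79 = \frac{7}{41} \cdot 0 + \left(24 - 375\right) 79 = 0 - 27729 = -27729$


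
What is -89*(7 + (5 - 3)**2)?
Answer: -979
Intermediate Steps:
-89*(7 + (5 - 3)**2) = -89*(7 + 2**2) = -89*(7 + 4) = -89*11 = -979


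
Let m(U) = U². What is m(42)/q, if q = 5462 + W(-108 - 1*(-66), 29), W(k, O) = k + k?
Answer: 882/2689 ≈ 0.32800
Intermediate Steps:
W(k, O) = 2*k
q = 5378 (q = 5462 + 2*(-108 - 1*(-66)) = 5462 + 2*(-108 + 66) = 5462 + 2*(-42) = 5462 - 84 = 5378)
m(42)/q = 42²/5378 = 1764*(1/5378) = 882/2689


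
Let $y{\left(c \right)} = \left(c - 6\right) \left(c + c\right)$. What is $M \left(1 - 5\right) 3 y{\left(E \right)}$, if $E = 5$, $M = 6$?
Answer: $720$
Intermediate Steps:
$y{\left(c \right)} = 2 c \left(-6 + c\right)$ ($y{\left(c \right)} = \left(-6 + c\right) 2 c = 2 c \left(-6 + c\right)$)
$M \left(1 - 5\right) 3 y{\left(E \right)} = 6 \left(1 - 5\right) 3 \cdot 2 \cdot 5 \left(-6 + 5\right) = 6 \left(-4\right) 3 \cdot 2 \cdot 5 \left(-1\right) = \left(-24\right) 3 \left(-10\right) = \left(-72\right) \left(-10\right) = 720$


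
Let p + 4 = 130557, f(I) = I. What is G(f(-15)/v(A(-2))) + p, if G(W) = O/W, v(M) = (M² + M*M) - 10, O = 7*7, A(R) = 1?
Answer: 1958687/15 ≈ 1.3058e+5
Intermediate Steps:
O = 49
v(M) = -10 + 2*M² (v(M) = (M² + M²) - 10 = 2*M² - 10 = -10 + 2*M²)
p = 130553 (p = -4 + 130557 = 130553)
G(W) = 49/W
G(f(-15)/v(A(-2))) + p = 49/((-15/(-10 + 2*1²))) + 130553 = 49/((-15/(-10 + 2*1))) + 130553 = 49/((-15/(-10 + 2))) + 130553 = 49/((-15/(-8))) + 130553 = 49/((-15*(-⅛))) + 130553 = 49/(15/8) + 130553 = 49*(8/15) + 130553 = 392/15 + 130553 = 1958687/15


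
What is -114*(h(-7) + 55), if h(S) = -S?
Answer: -7068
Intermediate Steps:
-114*(h(-7) + 55) = -114*(-1*(-7) + 55) = -114*(7 + 55) = -114*62 = -7068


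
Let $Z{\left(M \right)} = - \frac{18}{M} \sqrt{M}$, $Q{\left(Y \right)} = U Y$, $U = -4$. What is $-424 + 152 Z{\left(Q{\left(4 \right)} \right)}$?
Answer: $-424 + 684 i \approx -424.0 + 684.0 i$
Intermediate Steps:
$Q{\left(Y \right)} = - 4 Y$
$Z{\left(M \right)} = - \frac{18}{\sqrt{M}}$
$-424 + 152 Z{\left(Q{\left(4 \right)} \right)} = -424 + 152 \left(- \frac{18}{4 i}\right) = -424 + 152 \left(- 18 \left(- \frac{i}{4}\right)\right) = -424 + 152 \frac{9 i}{2} = -424 + 684 i$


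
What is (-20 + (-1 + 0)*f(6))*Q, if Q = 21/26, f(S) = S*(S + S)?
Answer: -966/13 ≈ -74.308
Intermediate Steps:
f(S) = 2*S² (f(S) = S*(2*S) = 2*S²)
Q = 21/26 (Q = 21*(1/26) = 21/26 ≈ 0.80769)
(-20 + (-1 + 0)*f(6))*Q = (-20 + (-1 + 0)*(2*6²))*(21/26) = (-20 - 2*36)*(21/26) = (-20 - 1*72)*(21/26) = (-20 - 72)*(21/26) = -92*21/26 = -966/13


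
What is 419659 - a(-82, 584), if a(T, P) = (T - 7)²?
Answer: 411738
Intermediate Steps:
a(T, P) = (-7 + T)²
419659 - a(-82, 584) = 419659 - (-7 - 82)² = 419659 - 1*(-89)² = 419659 - 1*7921 = 419659 - 7921 = 411738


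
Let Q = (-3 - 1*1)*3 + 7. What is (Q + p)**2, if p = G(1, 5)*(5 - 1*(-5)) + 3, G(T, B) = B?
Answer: 2304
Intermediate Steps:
Q = -5 (Q = (-3 - 1)*3 + 7 = -4*3 + 7 = -12 + 7 = -5)
p = 53 (p = 5*(5 - 1*(-5)) + 3 = 5*(5 + 5) + 3 = 5*10 + 3 = 50 + 3 = 53)
(Q + p)**2 = (-5 + 53)**2 = 48**2 = 2304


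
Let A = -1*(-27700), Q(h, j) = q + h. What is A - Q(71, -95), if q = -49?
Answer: 27678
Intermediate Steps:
Q(h, j) = -49 + h
A = 27700
A - Q(71, -95) = 27700 - (-49 + 71) = 27700 - 1*22 = 27700 - 22 = 27678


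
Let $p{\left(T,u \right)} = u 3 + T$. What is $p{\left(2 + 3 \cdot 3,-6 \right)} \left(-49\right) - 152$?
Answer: $191$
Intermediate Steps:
$p{\left(T,u \right)} = T + 3 u$ ($p{\left(T,u \right)} = 3 u + T = T + 3 u$)
$p{\left(2 + 3 \cdot 3,-6 \right)} \left(-49\right) - 152 = \left(\left(2 + 3 \cdot 3\right) + 3 \left(-6\right)\right) \left(-49\right) - 152 = \left(\left(2 + 9\right) - 18\right) \left(-49\right) - 152 = \left(11 - 18\right) \left(-49\right) - 152 = \left(-7\right) \left(-49\right) - 152 = 343 - 152 = 191$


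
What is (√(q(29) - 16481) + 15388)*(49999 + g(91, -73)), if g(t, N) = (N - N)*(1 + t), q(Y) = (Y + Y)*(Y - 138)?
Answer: 769384612 + 49999*I*√22803 ≈ 7.6938e+8 + 7.5502e+6*I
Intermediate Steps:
q(Y) = 2*Y*(-138 + Y) (q(Y) = (2*Y)*(-138 + Y) = 2*Y*(-138 + Y))
g(t, N) = 0 (g(t, N) = 0*(1 + t) = 0)
(√(q(29) - 16481) + 15388)*(49999 + g(91, -73)) = (√(2*29*(-138 + 29) - 16481) + 15388)*(49999 + 0) = (√(2*29*(-109) - 16481) + 15388)*49999 = (√(-6322 - 16481) + 15388)*49999 = (√(-22803) + 15388)*49999 = (I*√22803 + 15388)*49999 = (15388 + I*√22803)*49999 = 769384612 + 49999*I*√22803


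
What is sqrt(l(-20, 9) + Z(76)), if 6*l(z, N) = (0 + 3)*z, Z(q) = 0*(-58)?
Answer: I*sqrt(10) ≈ 3.1623*I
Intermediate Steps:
Z(q) = 0
l(z, N) = z/2 (l(z, N) = ((0 + 3)*z)/6 = (3*z)/6 = z/2)
sqrt(l(-20, 9) + Z(76)) = sqrt((1/2)*(-20) + 0) = sqrt(-10 + 0) = sqrt(-10) = I*sqrt(10)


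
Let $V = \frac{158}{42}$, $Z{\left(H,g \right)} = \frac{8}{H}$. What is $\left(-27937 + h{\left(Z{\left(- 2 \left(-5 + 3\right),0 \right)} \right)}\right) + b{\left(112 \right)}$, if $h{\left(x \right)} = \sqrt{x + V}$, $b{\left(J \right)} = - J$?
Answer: $-28049 + \frac{11 \sqrt{21}}{21} \approx -28047.0$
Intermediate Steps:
$V = \frac{79}{21}$ ($V = 158 \cdot \frac{1}{42} = \frac{79}{21} \approx 3.7619$)
$h{\left(x \right)} = \sqrt{\frac{79}{21} + x}$ ($h{\left(x \right)} = \sqrt{x + \frac{79}{21}} = \sqrt{\frac{79}{21} + x}$)
$\left(-27937 + h{\left(Z{\left(- 2 \left(-5 + 3\right),0 \right)} \right)}\right) + b{\left(112 \right)} = \left(-27937 + \frac{\sqrt{1659 + 441 \frac{8}{\left(-2\right) \left(-5 + 3\right)}}}{21}\right) - 112 = \left(-27937 + \frac{\sqrt{1659 + 441 \frac{8}{\left(-2\right) \left(-2\right)}}}{21}\right) - 112 = \left(-27937 + \frac{\sqrt{1659 + 441 \cdot \frac{8}{4}}}{21}\right) - 112 = \left(-27937 + \frac{\sqrt{1659 + 441 \cdot 8 \cdot \frac{1}{4}}}{21}\right) - 112 = \left(-27937 + \frac{\sqrt{1659 + 441 \cdot 2}}{21}\right) - 112 = \left(-27937 + \frac{\sqrt{1659 + 882}}{21}\right) - 112 = \left(-27937 + \frac{\sqrt{2541}}{21}\right) - 112 = \left(-27937 + \frac{11 \sqrt{21}}{21}\right) - 112 = -28049 + \frac{11 \sqrt{21}}{21}$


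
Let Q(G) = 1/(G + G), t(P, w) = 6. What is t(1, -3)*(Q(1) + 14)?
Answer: 87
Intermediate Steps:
Q(G) = 1/(2*G)
t(1, -3)*(Q(1) + 14) = 6*((1/2)/1 + 14) = 6*((1/2)*1 + 14) = 6*(1/2 + 14) = 6*(29/2) = 87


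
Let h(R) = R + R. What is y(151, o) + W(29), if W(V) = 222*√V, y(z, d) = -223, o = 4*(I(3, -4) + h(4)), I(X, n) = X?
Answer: -223 + 222*√29 ≈ 972.51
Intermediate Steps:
h(R) = 2*R
o = 44 (o = 4*(3 + 2*4) = 4*(3 + 8) = 4*11 = 44)
y(151, o) + W(29) = -223 + 222*√29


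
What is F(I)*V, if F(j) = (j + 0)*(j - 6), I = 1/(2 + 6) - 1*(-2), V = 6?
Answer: -1581/32 ≈ -49.406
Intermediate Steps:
I = 17/8 (I = 1/8 + 2 = ⅛ + 2 = 17/8 ≈ 2.1250)
F(j) = j*(-6 + j)
F(I)*V = (17*(-6 + 17/8)/8)*6 = ((17/8)*(-31/8))*6 = -527/64*6 = -1581/32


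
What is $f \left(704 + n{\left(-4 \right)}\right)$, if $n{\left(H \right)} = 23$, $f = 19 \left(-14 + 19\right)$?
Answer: $69065$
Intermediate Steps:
$f = 95$ ($f = 19 \cdot 5 = 95$)
$f \left(704 + n{\left(-4 \right)}\right) = 95 \left(704 + 23\right) = 95 \cdot 727 = 69065$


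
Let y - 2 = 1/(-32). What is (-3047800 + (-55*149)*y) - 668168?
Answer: -119427261/32 ≈ -3.7321e+6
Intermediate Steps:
y = 63/32 (y = 2 + 1/(-32) = 2 - 1/32 = 63/32 ≈ 1.9688)
(-3047800 + (-55*149)*y) - 668168 = (-3047800 - 55*149*(63/32)) - 668168 = (-3047800 - 8195*63/32) - 668168 = (-3047800 - 516285/32) - 668168 = -98045885/32 - 668168 = -119427261/32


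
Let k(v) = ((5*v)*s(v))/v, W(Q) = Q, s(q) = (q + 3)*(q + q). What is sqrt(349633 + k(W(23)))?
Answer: sqrt(355613) ≈ 596.33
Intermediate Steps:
s(q) = 2*q*(3 + q) (s(q) = (3 + q)*(2*q) = 2*q*(3 + q))
k(v) = 10*v*(3 + v) (k(v) = ((5*v)*(2*v*(3 + v)))/v = (10*v**2*(3 + v))/v = 10*v*(3 + v))
sqrt(349633 + k(W(23))) = sqrt(349633 + 10*23*(3 + 23)) = sqrt(349633 + 10*23*26) = sqrt(349633 + 5980) = sqrt(355613)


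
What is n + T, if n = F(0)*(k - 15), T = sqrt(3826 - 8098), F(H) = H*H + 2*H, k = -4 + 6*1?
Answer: 4*I*sqrt(267) ≈ 65.361*I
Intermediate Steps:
k = 2 (k = -4 + 6 = 2)
F(H) = H**2 + 2*H
T = 4*I*sqrt(267) (T = sqrt(-4272) = 4*I*sqrt(267) ≈ 65.361*I)
n = 0 (n = (0*(2 + 0))*(2 - 15) = (0*2)*(-13) = 0*(-13) = 0)
n + T = 0 + 4*I*sqrt(267) = 4*I*sqrt(267)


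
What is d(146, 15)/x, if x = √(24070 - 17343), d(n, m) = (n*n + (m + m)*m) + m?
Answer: 21781*√7/217 ≈ 265.56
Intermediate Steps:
d(n, m) = m + n² + 2*m² (d(n, m) = (n² + (2*m)*m) + m = (n² + 2*m²) + m = m + n² + 2*m²)
x = 31*√7 (x = √6727 = 31*√7 ≈ 82.018)
d(146, 15)/x = (15 + 146² + 2*15²)/((31*√7)) = (15 + 21316 + 2*225)*(√7/217) = (15 + 21316 + 450)*(√7/217) = 21781*(√7/217) = 21781*√7/217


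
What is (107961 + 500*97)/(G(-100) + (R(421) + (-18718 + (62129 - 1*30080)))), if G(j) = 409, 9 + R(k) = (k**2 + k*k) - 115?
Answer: 156461/368098 ≈ 0.42505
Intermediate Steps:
R(k) = -124 + 2*k**2 (R(k) = -9 + ((k**2 + k*k) - 115) = -9 + ((k**2 + k**2) - 115) = -9 + (2*k**2 - 115) = -9 + (-115 + 2*k**2) = -124 + 2*k**2)
(107961 + 500*97)/(G(-100) + (R(421) + (-18718 + (62129 - 1*30080)))) = (107961 + 500*97)/(409 + ((-124 + 2*421**2) + (-18718 + (62129 - 1*30080)))) = (107961 + 48500)/(409 + ((-124 + 2*177241) + (-18718 + (62129 - 30080)))) = 156461/(409 + ((-124 + 354482) + (-18718 + 32049))) = 156461/(409 + (354358 + 13331)) = 156461/(409 + 367689) = 156461/368098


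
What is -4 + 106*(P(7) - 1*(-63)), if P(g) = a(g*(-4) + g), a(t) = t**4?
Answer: 20621660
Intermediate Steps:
P(g) = 81*g**4 (P(g) = (g*(-4) + g)**4 = (-4*g + g)**4 = (-3*g)**4 = 81*g**4)
-4 + 106*(P(7) - 1*(-63)) = -4 + 106*(81*7**4 - 1*(-63)) = -4 + 106*(81*2401 + 63) = -4 + 106*(194481 + 63) = -4 + 106*194544 = -4 + 20621664 = 20621660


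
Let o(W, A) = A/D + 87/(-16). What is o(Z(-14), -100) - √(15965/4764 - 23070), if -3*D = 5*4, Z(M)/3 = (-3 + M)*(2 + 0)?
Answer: 153/16 - I*√130878412365/2382 ≈ 9.5625 - 151.88*I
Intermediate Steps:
Z(M) = -18 + 6*M (Z(M) = 3*((-3 + M)*(2 + 0)) = 3*((-3 + M)*2) = 3*(-6 + 2*M) = -18 + 6*M)
D = -20/3 (D = -5*4/3 = -⅓*20 = -20/3 ≈ -6.6667)
o(W, A) = -87/16 - 3*A/20 (o(W, A) = A/(-20/3) + 87/(-16) = A*(-3/20) + 87*(-1/16) = -3*A/20 - 87/16 = -87/16 - 3*A/20)
o(Z(-14), -100) - √(15965/4764 - 23070) = (-87/16 - 3/20*(-100)) - √(15965/4764 - 23070) = (-87/16 + 15) - √(15965*(1/4764) - 23070) = 153/16 - √(15965/4764 - 23070) = 153/16 - √(-109889515/4764) = 153/16 - I*√130878412365/2382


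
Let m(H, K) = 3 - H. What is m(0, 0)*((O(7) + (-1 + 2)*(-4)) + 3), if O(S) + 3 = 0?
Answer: -12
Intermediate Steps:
O(S) = -3 (O(S) = -3 + 0 = -3)
m(0, 0)*((O(7) + (-1 + 2)*(-4)) + 3) = (3 - 1*0)*((-3 + (-1 + 2)*(-4)) + 3) = (3 + 0)*((-3 + 1*(-4)) + 3) = 3*((-3 - 4) + 3) = 3*(-7 + 3) = 3*(-4) = -12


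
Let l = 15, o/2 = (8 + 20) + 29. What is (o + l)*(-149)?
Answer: -19221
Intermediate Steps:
o = 114 (o = 2*((8 + 20) + 29) = 2*(28 + 29) = 2*57 = 114)
(o + l)*(-149) = (114 + 15)*(-149) = 129*(-149) = -19221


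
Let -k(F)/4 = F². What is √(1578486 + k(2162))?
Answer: I*√17118490 ≈ 4137.5*I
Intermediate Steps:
k(F) = -4*F²
√(1578486 + k(2162)) = √(1578486 - 4*2162²) = √(1578486 - 4*4674244) = √(1578486 - 18696976) = √(-17118490) = I*√17118490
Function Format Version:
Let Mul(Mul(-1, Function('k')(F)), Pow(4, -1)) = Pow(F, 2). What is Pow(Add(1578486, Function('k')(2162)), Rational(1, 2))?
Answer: Mul(I, Pow(17118490, Rational(1, 2))) ≈ Mul(4137.5, I)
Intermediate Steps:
Function('k')(F) = Mul(-4, Pow(F, 2))
Pow(Add(1578486, Function('k')(2162)), Rational(1, 2)) = Pow(Add(1578486, Mul(-4, Pow(2162, 2))), Rational(1, 2)) = Pow(Add(1578486, Mul(-4, 4674244)), Rational(1, 2)) = Pow(Add(1578486, -18696976), Rational(1, 2)) = Pow(-17118490, Rational(1, 2)) = Mul(I, Pow(17118490, Rational(1, 2)))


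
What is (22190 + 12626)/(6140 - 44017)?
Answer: -34816/37877 ≈ -0.91919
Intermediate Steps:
(22190 + 12626)/(6140 - 44017) = 34816/(-37877) = 34816*(-1/37877) = -34816/37877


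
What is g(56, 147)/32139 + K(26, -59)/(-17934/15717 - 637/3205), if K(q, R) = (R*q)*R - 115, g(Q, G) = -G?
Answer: -774271837423762/11476547649 ≈ -67466.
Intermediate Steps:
K(q, R) = -115 + q*R² (K(q, R) = q*R² - 115 = -115 + q*R²)
g(56, 147)/32139 + K(26, -59)/(-17934/15717 - 637/3205) = -1*147/32139 + (-115 + 26*(-59)²)/(-17934/15717 - 637/3205) = -147*1/32139 + (-115 + 26*3481)/(-17934*1/15717 - 637*1/3205) = -49/10713 + (-115 + 90506)/(-5978/5239 - 637/3205) = -49/10713 + 90391/(-22496733/16790995) = -49/10713 + 90391*(-16790995/22496733) = -49/10713 - 216822118435/3213819 = -774271837423762/11476547649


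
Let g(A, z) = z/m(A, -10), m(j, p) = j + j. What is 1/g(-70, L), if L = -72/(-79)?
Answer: -2765/18 ≈ -153.61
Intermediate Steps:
m(j, p) = 2*j
L = 72/79 (L = -72*(-1/79) = 72/79 ≈ 0.91139)
g(A, z) = z/(2*A) (g(A, z) = z/((2*A)) = z*(1/(2*A)) = z/(2*A))
1/g(-70, L) = 1/((½)*(72/79)/(-70)) = 1/((½)*(72/79)*(-1/70)) = 1/(-18/2765) = -2765/18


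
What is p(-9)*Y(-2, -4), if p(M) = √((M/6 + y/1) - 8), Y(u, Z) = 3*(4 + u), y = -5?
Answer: 3*I*√58 ≈ 22.847*I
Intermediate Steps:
Y(u, Z) = 12 + 3*u
p(M) = √(-13 + M/6) (p(M) = √((M/6 - 5/1) - 8) = √((M*(⅙) - 5*1) - 8) = √((M/6 - 5) - 8) = √((-5 + M/6) - 8) = √(-13 + M/6))
p(-9)*Y(-2, -4) = (√(-468 + 6*(-9))/6)*(12 + 3*(-2)) = (√(-468 - 54)/6)*(12 - 6) = (√(-522)/6)*6 = ((3*I*√58)/6)*6 = (I*√58/2)*6 = 3*I*√58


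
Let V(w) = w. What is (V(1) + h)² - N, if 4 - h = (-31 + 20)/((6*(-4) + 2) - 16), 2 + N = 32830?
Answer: -47371591/1444 ≈ -32806.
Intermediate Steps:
N = 32828 (N = -2 + 32830 = 32828)
h = 141/38 (h = 4 - (-31 + 20)/((6*(-4) + 2) - 16) = 4 - (-11)/((-24 + 2) - 16) = 4 - (-11)/(-22 - 16) = 4 - (-11)/(-38) = 4 - (-11)*(-1)/38 = 4 - 1*11/38 = 4 - 11/38 = 141/38 ≈ 3.7105)
(V(1) + h)² - N = (1 + 141/38)² - 1*32828 = (179/38)² - 32828 = 32041/1444 - 32828 = -47371591/1444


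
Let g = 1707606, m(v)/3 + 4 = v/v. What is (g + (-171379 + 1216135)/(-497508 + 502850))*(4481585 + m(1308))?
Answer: 20442879241814304/2671 ≈ 7.6536e+12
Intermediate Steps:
m(v) = -9 (m(v) = -12 + 3*(v/v) = -12 + 3*1 = -12 + 3 = -9)
(g + (-171379 + 1216135)/(-497508 + 502850))*(4481585 + m(1308)) = (1707606 + (-171379 + 1216135)/(-497508 + 502850))*(4481585 - 9) = (1707606 + 1044756/5342)*4481576 = (1707606 + 1044756*(1/5342))*4481576 = (1707606 + 522378/2671)*4481576 = (4561538004/2671)*4481576 = 20442879241814304/2671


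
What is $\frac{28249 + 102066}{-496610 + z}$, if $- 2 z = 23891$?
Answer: $- \frac{260630}{1017111} \approx -0.25625$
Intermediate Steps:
$z = - \frac{23891}{2}$ ($z = \left(- \frac{1}{2}\right) 23891 = - \frac{23891}{2} \approx -11946.0$)
$\frac{28249 + 102066}{-496610 + z} = \frac{28249 + 102066}{-496610 - \frac{23891}{2}} = \frac{130315}{- \frac{1017111}{2}} = 130315 \left(- \frac{2}{1017111}\right) = - \frac{260630}{1017111}$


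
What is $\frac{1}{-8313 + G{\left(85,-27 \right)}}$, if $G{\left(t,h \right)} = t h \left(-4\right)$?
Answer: $\frac{1}{867} \approx 0.0011534$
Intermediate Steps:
$G{\left(t,h \right)} = - 4 h t$ ($G{\left(t,h \right)} = t \left(- 4 h\right) = - 4 h t$)
$\frac{1}{-8313 + G{\left(85,-27 \right)}} = \frac{1}{-8313 - \left(-108\right) 85} = \frac{1}{-8313 + 9180} = \frac{1}{867}$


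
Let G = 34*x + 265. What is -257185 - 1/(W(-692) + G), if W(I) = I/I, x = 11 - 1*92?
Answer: -639876279/2488 ≈ -2.5719e+5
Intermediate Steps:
x = -81 (x = 11 - 92 = -81)
W(I) = 1
G = -2489 (G = 34*(-81) + 265 = -2754 + 265 = -2489)
-257185 - 1/(W(-692) + G) = -257185 - 1/(1 - 2489) = -257185 - 1/(-2488) = -257185 - 1*(-1/2488) = -257185 + 1/2488 = -639876279/2488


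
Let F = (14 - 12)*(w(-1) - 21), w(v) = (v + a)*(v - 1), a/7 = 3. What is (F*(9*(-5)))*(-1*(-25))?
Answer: 137250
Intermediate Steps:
a = 21 (a = 7*3 = 21)
w(v) = (-1 + v)*(21 + v) (w(v) = (v + 21)*(v - 1) = (21 + v)*(-1 + v) = (-1 + v)*(21 + v))
F = -122 (F = (14 - 12)*((-21 + (-1)² + 20*(-1)) - 21) = 2*((-21 + 1 - 20) - 21) = 2*(-40 - 21) = 2*(-61) = -122)
(F*(9*(-5)))*(-1*(-25)) = (-1098*(-5))*(-1*(-25)) = -122*(-45)*25 = 5490*25 = 137250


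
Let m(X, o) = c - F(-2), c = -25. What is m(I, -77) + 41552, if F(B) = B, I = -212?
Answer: 41529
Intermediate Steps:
m(X, o) = -23 (m(X, o) = -25 - 1*(-2) = -25 + 2 = -23)
m(I, -77) + 41552 = -23 + 41552 = 41529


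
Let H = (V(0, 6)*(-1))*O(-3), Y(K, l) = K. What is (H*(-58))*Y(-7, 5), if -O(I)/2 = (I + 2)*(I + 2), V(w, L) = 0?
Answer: 0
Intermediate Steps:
O(I) = -2*(2 + I)**2 (O(I) = -2*(I + 2)*(I + 2) = -2*(2 + I)*(2 + I) = -2*(2 + I)**2)
H = 0 (H = (0*(-1))*(-2*(2 - 3)**2) = 0*(-2*(-1)**2) = 0*(-2*1) = 0*(-2) = 0)
(H*(-58))*Y(-7, 5) = (0*(-58))*(-7) = 0*(-7) = 0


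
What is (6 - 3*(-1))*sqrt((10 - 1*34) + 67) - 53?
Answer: -53 + 9*sqrt(43) ≈ 6.0169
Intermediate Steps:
(6 - 3*(-1))*sqrt((10 - 1*34) + 67) - 53 = (6 + 3)*sqrt((10 - 34) + 67) - 53 = 9*sqrt(-24 + 67) - 53 = 9*sqrt(43) - 53 = -53 + 9*sqrt(43)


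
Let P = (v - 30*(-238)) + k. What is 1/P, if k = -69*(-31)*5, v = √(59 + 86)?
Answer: 123/2193704 - √145/318087080 ≈ 5.6032e-5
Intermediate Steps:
v = √145 ≈ 12.042
k = 10695 (k = 2139*5 = 10695)
P = 17835 + √145 (P = (√145 - 30*(-238)) + 10695 = (√145 + 7140) + 10695 = (7140 + √145) + 10695 = 17835 + √145 ≈ 17847.)
1/P = 1/(17835 + √145)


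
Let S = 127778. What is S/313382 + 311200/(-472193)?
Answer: -18594300623/73988393363 ≈ -0.25131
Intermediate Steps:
S/313382 + 311200/(-472193) = 127778/313382 + 311200/(-472193) = 127778*(1/313382) + 311200*(-1/472193) = 63889/156691 - 311200/472193 = -18594300623/73988393363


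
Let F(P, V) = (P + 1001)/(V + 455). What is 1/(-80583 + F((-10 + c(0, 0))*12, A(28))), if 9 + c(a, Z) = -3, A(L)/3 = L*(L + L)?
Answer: -7/564080 ≈ -1.2410e-5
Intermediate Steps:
A(L) = 6*L² (A(L) = 3*(L*(L + L)) = 3*(L*(2*L)) = 3*(2*L²) = 6*L²)
c(a, Z) = -12 (c(a, Z) = -9 - 3 = -12)
F(P, V) = (1001 + P)/(455 + V)
1/(-80583 + F((-10 + c(0, 0))*12, A(28))) = 1/(-80583 + (1001 + (-10 - 12)*12)/(455 + 6*28²)) = 1/(-80583 + (1001 - 22*12)/(455 + 6*784)) = 1/(-80583 + (1001 - 264)/(455 + 4704)) = 1/(-80583 + 737/5159) = 1/(-80583 + (1/5159)*737) = 1/(-80583 + ⅐) = 1/(-564080/7) = -7/564080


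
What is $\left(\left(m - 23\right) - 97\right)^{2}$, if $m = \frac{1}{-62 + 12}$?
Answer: $\frac{36012001}{2500} \approx 14405.0$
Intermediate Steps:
$m = - \frac{1}{50}$ ($m = \frac{1}{-50} = - \frac{1}{50} \approx -0.02$)
$\left(\left(m - 23\right) - 97\right)^{2} = \left(\left(- \frac{1}{50} - 23\right) - 97\right)^{2} = \left(- \frac{1151}{50} - 97\right)^{2} = \left(- \frac{6001}{50}\right)^{2} = \frac{36012001}{2500}$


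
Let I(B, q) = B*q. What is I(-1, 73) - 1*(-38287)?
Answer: 38214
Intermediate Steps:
I(-1, 73) - 1*(-38287) = -1*73 - 1*(-38287) = -73 + 38287 = 38214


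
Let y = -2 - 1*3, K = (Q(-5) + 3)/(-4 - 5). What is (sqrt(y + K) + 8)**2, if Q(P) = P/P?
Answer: 527/9 + 112*I/3 ≈ 58.556 + 37.333*I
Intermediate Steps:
Q(P) = 1
K = -4/9 (K = (1 + 3)/(-4 - 5) = 4/(-9) = 4*(-1/9) = -4/9 ≈ -0.44444)
y = -5 (y = -2 - 3 = -5)
(sqrt(y + K) + 8)**2 = (sqrt(-5 - 4/9) + 8)**2 = (sqrt(-49/9) + 8)**2 = (7*I/3 + 8)**2 = (8 + 7*I/3)**2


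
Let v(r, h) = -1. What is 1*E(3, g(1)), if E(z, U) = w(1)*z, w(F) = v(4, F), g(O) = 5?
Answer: -3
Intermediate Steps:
w(F) = -1
E(z, U) = -z
1*E(3, g(1)) = 1*(-1*3) = 1*(-3) = -3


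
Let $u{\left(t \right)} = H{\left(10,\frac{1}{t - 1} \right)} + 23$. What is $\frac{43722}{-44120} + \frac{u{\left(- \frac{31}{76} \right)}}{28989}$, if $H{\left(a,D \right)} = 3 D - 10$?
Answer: $- \frac{67783296823}{68426215380} \approx -0.9906$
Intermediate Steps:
$H{\left(a,D \right)} = -10 + 3 D$
$u{\left(t \right)} = 13 + \frac{3}{-1 + t}$ ($u{\left(t \right)} = \left(-10 + \frac{3}{t - 1}\right) + 23 = \left(-10 + \frac{3}{-1 + t}\right) + 23 = 13 + \frac{3}{-1 + t}$)
$\frac{43722}{-44120} + \frac{u{\left(- \frac{31}{76} \right)}}{28989} = \frac{43722}{-44120} + \frac{\frac{1}{-1 - \frac{31}{76}} \left(-10 + 13 \left(- \frac{31}{76}\right)\right)}{28989} = 43722 \left(- \frac{1}{44120}\right) + \frac{-10 + 13 \left(\left(-31\right) \frac{1}{76}\right)}{-1 - \frac{31}{76}} \cdot \frac{1}{28989} = - \frac{21861}{22060} + \frac{-10 + 13 \left(- \frac{31}{76}\right)}{-1 - \frac{31}{76}} \cdot \frac{1}{28989} = - \frac{21861}{22060} + \frac{-10 - \frac{403}{76}}{- \frac{107}{76}} \cdot \frac{1}{28989} = - \frac{21861}{22060} + \left(- \frac{76}{107}\right) \left(- \frac{1163}{76}\right) \frac{1}{28989} = - \frac{21861}{22060} + \frac{1163}{107} \cdot \frac{1}{28989} = - \frac{21861}{22060} + \frac{1163}{3101823} = - \frac{67783296823}{68426215380}$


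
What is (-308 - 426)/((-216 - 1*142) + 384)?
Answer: -367/13 ≈ -28.231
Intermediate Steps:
(-308 - 426)/((-216 - 1*142) + 384) = -734/((-216 - 142) + 384) = -734/(-358 + 384) = -734/26 = -734*1/26 = -367/13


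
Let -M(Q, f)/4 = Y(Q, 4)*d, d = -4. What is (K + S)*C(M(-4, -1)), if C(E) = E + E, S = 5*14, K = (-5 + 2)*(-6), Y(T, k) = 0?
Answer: 0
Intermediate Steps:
K = 18 (K = -3*(-6) = 18)
M(Q, f) = 0 (M(Q, f) = -0*(-4) = -4*0 = 0)
S = 70
C(E) = 2*E
(K + S)*C(M(-4, -1)) = (18 + 70)*(2*0) = 88*0 = 0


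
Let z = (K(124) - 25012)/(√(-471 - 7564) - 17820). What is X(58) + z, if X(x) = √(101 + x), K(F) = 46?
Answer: 88978824/63512087 + √159 + 24966*I*√8035/317560435 ≈ 14.01 + 0.0070472*I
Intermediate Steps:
z = -24966/(-17820 + I*√8035) (z = (46 - 25012)/(√(-471 - 7564) - 17820) = -24966/(√(-8035) - 17820) = -24966/(I*√8035 - 17820) = -24966/(-17820 + I*√8035) ≈ 1.401 + 0.0070472*I)
X(58) + z = √(101 + 58) + (88978824/63512087 + 24966*I*√8035/317560435) = √159 + (88978824/63512087 + 24966*I*√8035/317560435) = 88978824/63512087 + √159 + 24966*I*√8035/317560435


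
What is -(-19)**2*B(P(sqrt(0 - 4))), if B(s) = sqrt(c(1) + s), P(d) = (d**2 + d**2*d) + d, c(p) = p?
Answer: -361*sqrt(-3 - 6*I) ≈ -491.56 + 795.36*I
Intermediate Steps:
P(d) = d + d**2 + d**3 (P(d) = (d**2 + d**3) + d = d + d**2 + d**3)
B(s) = sqrt(1 + s)
-(-19)**2*B(P(sqrt(0 - 4))) = -(-19)**2*sqrt(1 + sqrt(0 - 4)*(1 + sqrt(0 - 4) + (sqrt(0 - 4))**2)) = -361*sqrt(1 + sqrt(-4)*(1 + sqrt(-4) + (sqrt(-4))**2)) = -361*sqrt(1 + (2*I)*(1 + 2*I + (2*I)**2)) = -361*sqrt(1 + (2*I)*(1 + 2*I - 4)) = -361*sqrt(1 + (2*I)*(-3 + 2*I)) = -361*sqrt(1 + 2*I*(-3 + 2*I))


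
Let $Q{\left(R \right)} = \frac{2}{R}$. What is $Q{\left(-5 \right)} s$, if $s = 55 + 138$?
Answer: $- \frac{386}{5} \approx -77.2$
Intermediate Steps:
$s = 193$
$Q{\left(-5 \right)} s = \frac{2}{-5} \cdot 193 = 2 \left(- \frac{1}{5}\right) 193 = \left(- \frac{2}{5}\right) 193 = - \frac{386}{5}$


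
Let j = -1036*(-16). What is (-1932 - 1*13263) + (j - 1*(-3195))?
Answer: 4576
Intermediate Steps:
j = 16576
(-1932 - 1*13263) + (j - 1*(-3195)) = (-1932 - 1*13263) + (16576 - 1*(-3195)) = (-1932 - 13263) + (16576 + 3195) = -15195 + 19771 = 4576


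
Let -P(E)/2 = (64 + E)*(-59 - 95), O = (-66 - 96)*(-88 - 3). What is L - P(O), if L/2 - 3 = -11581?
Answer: -4583404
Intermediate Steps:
L = -23156 (L = 6 + 2*(-11581) = 6 - 23162 = -23156)
O = 14742 (O = -162*(-91) = 14742)
P(E) = 19712 + 308*E (P(E) = -2*(64 + E)*(-59 - 95) = -2*(64 + E)*(-154) = -2*(-9856 - 154*E) = 19712 + 308*E)
L - P(O) = -23156 - (19712 + 308*14742) = -23156 - (19712 + 4540536) = -23156 - 1*4560248 = -23156 - 4560248 = -4583404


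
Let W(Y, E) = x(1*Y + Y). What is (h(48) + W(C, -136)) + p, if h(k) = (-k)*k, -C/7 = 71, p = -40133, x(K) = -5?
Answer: -42442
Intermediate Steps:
C = -497 (C = -7*71 = -497)
W(Y, E) = -5
h(k) = -k²
(h(48) + W(C, -136)) + p = (-1*48² - 5) - 40133 = (-1*2304 - 5) - 40133 = (-2304 - 5) - 40133 = -2309 - 40133 = -42442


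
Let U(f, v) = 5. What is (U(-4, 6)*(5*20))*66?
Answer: 33000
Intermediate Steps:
(U(-4, 6)*(5*20))*66 = (5*(5*20))*66 = (5*100)*66 = 500*66 = 33000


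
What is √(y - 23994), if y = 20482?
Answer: 2*I*√878 ≈ 59.262*I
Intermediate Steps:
√(y - 23994) = √(20482 - 23994) = √(-3512) = 2*I*√878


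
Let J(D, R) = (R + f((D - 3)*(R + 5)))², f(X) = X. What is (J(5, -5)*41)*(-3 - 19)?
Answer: -22550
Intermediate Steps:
J(D, R) = (R + (-3 + D)*(5 + R))² (J(D, R) = (R + (D - 3)*(R + 5))² = (R + (-3 + D)*(5 + R))²)
(J(5, -5)*41)*(-3 - 19) = ((-15 - 2*(-5) + 5*5 + 5*(-5))²*41)*(-3 - 19) = ((-15 + 10 + 25 - 25)²*41)*(-22) = ((-5)²*41)*(-22) = (25*41)*(-22) = 1025*(-22) = -22550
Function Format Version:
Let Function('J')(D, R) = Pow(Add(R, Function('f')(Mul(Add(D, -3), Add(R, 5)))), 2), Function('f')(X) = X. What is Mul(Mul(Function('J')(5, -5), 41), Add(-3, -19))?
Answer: -22550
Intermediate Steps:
Function('J')(D, R) = Pow(Add(R, Mul(Add(-3, D), Add(5, R))), 2) (Function('J')(D, R) = Pow(Add(R, Mul(Add(D, -3), Add(R, 5))), 2) = Pow(Add(R, Mul(Add(-3, D), Add(5, R))), 2))
Mul(Mul(Function('J')(5, -5), 41), Add(-3, -19)) = Mul(Mul(Pow(Add(-15, Mul(-2, -5), Mul(5, 5), Mul(5, -5)), 2), 41), Add(-3, -19)) = Mul(Mul(Pow(Add(-15, 10, 25, -25), 2), 41), -22) = Mul(Mul(Pow(-5, 2), 41), -22) = Mul(Mul(25, 41), -22) = Mul(1025, -22) = -22550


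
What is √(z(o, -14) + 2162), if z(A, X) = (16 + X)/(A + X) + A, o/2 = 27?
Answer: √221605/10 ≈ 47.075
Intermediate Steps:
o = 54 (o = 2*27 = 54)
z(A, X) = A + (16 + X)/(A + X) (z(A, X) = (16 + X)/(A + X) + A = A + (16 + X)/(A + X))
√(z(o, -14) + 2162) = √((16 - 14 + 54² + 54*(-14))/(54 - 14) + 2162) = √((16 - 14 + 2916 - 756)/40 + 2162) = √((1/40)*2162 + 2162) = √(1081/20 + 2162) = √(44321/20) = √221605/10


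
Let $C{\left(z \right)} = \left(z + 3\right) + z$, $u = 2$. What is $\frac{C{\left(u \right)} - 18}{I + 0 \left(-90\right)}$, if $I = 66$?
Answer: $- \frac{1}{6} \approx -0.16667$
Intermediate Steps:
$C{\left(z \right)} = 3 + 2 z$ ($C{\left(z \right)} = \left(3 + z\right) + z = 3 + 2 z$)
$\frac{C{\left(u \right)} - 18}{I + 0 \left(-90\right)} = \frac{\left(3 + 2 \cdot 2\right) - 18}{66 + 0 \left(-90\right)} = \frac{\left(3 + 4\right) - 18}{66 + 0} = \frac{7 - 18}{66} = \left(-11\right) \frac{1}{66} = - \frac{1}{6}$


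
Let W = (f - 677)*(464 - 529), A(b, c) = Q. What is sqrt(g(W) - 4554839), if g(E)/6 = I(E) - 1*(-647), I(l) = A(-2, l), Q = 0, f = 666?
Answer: I*sqrt(4550957) ≈ 2133.3*I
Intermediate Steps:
A(b, c) = 0
I(l) = 0
W = 715 (W = (666 - 677)*(464 - 529) = -11*(-65) = 715)
g(E) = 3882 (g(E) = 6*(0 - 1*(-647)) = 6*(0 + 647) = 6*647 = 3882)
sqrt(g(W) - 4554839) = sqrt(3882 - 4554839) = sqrt(-4550957) = I*sqrt(4550957)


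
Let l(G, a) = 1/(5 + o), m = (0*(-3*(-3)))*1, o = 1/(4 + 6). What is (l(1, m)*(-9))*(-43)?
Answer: 1290/17 ≈ 75.882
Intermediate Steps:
o = 1/10 ≈ 0.10000
m = 0 (m = (0*9)*1 = 0*1 = 0)
l(G, a) = 10/51 (l(G, a) = 1/(5 + 1/10) = 1/(51/10) = 10/51)
(l(1, m)*(-9))*(-43) = ((10/51)*(-9))*(-43) = -30/17*(-43) = 1290/17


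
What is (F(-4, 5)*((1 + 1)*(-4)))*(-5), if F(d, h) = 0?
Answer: 0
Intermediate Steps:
(F(-4, 5)*((1 + 1)*(-4)))*(-5) = (0*((1 + 1)*(-4)))*(-5) = (0*(2*(-4)))*(-5) = (0*(-8))*(-5) = 0*(-5) = 0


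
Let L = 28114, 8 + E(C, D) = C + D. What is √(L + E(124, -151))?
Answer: √28079 ≈ 167.57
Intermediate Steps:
E(C, D) = -8 + C + D (E(C, D) = -8 + (C + D) = -8 + C + D)
√(L + E(124, -151)) = √(28114 + (-8 + 124 - 151)) = √(28114 - 35) = √28079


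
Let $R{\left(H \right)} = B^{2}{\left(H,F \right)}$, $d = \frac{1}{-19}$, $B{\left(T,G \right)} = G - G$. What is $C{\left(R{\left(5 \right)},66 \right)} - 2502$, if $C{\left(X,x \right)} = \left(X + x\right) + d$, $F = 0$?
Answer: $- \frac{46285}{19} \approx -2436.1$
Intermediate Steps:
$B{\left(T,G \right)} = 0$
$d = - \frac{1}{19} \approx -0.052632$
$R{\left(H \right)} = 0$ ($R{\left(H \right)} = 0^{2} = 0$)
$C{\left(X,x \right)} = - \frac{1}{19} + X + x$ ($C{\left(X,x \right)} = \left(X + x\right) - \frac{1}{19} = - \frac{1}{19} + X + x$)
$C{\left(R{\left(5 \right)},66 \right)} - 2502 = \left(- \frac{1}{19} + 0 + 66\right) - 2502 = \frac{1253}{19} - 2502 = - \frac{46285}{19}$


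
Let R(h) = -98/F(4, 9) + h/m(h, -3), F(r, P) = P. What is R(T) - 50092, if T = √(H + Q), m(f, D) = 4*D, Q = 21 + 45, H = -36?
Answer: -450926/9 - √30/12 ≈ -50103.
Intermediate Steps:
Q = 66
T = √30 (T = √(-36 + 66) = √30 ≈ 5.4772)
R(h) = -98/9 - h/12 (R(h) = -98/9 + h/((4*(-3))) = -98*⅑ + h/(-12) = -98/9 + h*(-1/12) = -98/9 - h/12)
R(T) - 50092 = (-98/9 - √30/12) - 50092 = -450926/9 - √30/12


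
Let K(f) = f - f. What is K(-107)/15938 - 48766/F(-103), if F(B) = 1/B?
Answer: 5022898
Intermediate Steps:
K(f) = 0
K(-107)/15938 - 48766/F(-103) = 0/15938 - 48766/(1/(-103)) = 0*(1/15938) - 48766/(-1/103) = 0 - 48766*(-103) = 0 + 5022898 = 5022898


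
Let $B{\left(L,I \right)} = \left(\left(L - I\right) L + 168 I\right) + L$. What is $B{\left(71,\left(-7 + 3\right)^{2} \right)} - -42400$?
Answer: $49064$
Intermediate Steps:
$B{\left(L,I \right)} = L + 168 I + L \left(L - I\right)$ ($B{\left(L,I \right)} = \left(L \left(L - I\right) + 168 I\right) + L = \left(168 I + L \left(L - I\right)\right) + L = L + 168 I + L \left(L - I\right)$)
$B{\left(71,\left(-7 + 3\right)^{2} \right)} - -42400 = \left(71 + 71^{2} + 168 \left(-7 + 3\right)^{2} - \left(-7 + 3\right)^{2} \cdot 71\right) - -42400 = \left(71 + 5041 + 168 \left(-4\right)^{2} - \left(-4\right)^{2} \cdot 71\right) + 42400 = \left(71 + 5041 + 168 \cdot 16 - 16 \cdot 71\right) + 42400 = \left(71 + 5041 + 2688 - 1136\right) + 42400 = 6664 + 42400 = 49064$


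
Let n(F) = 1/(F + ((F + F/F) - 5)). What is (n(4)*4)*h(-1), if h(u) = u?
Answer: -1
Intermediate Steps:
n(F) = 1/(-4 + 2*F) (n(F) = 1/(F + ((F + 1) - 5)) = 1/(F + ((1 + F) - 5)) = 1/(F + (-4 + F)) = 1/(-4 + 2*F))
(n(4)*4)*h(-1) = ((1/(2*(-2 + 4)))*4)*(-1) = (((½)/2)*4)*(-1) = (((½)*(½))*4)*(-1) = ((¼)*4)*(-1) = 1*(-1) = -1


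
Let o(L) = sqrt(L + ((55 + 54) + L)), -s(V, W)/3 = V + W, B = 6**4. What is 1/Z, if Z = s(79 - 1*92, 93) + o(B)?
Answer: -240/54899 - sqrt(2701)/54899 ≈ -0.0053183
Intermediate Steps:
B = 1296
s(V, W) = -3*V - 3*W (s(V, W) = -3*(V + W) = -3*V - 3*W)
o(L) = sqrt(109 + 2*L) (o(L) = sqrt(L + (109 + L)) = sqrt(109 + 2*L))
Z = -240 + sqrt(2701) (Z = (-3*(79 - 1*92) - 3*93) + sqrt(109 + 2*1296) = (-3*(79 - 92) - 279) + sqrt(109 + 2592) = (-3*(-13) - 279) + sqrt(2701) = (39 - 279) + sqrt(2701) = -240 + sqrt(2701) ≈ -188.03)
1/Z = 1/(-240 + sqrt(2701))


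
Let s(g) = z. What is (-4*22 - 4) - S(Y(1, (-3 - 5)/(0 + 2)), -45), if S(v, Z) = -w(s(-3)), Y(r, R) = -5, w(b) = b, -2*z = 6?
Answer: -95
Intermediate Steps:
z = -3 (z = -1/2*6 = -3)
s(g) = -3
S(v, Z) = 3 (S(v, Z) = -1*(-3) = 3)
(-4*22 - 4) - S(Y(1, (-3 - 5)/(0 + 2)), -45) = (-4*22 - 4) - 1*3 = (-88 - 4) - 3 = -92 - 3 = -95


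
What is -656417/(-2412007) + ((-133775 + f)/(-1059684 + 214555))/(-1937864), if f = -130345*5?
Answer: 268760451835878913/987563139920830798 ≈ 0.27215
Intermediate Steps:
f = -651725
-656417/(-2412007) + ((-133775 + f)/(-1059684 + 214555))/(-1937864) = -656417/(-2412007) + ((-133775 - 651725)/(-1059684 + 214555))/(-1937864) = -656417*(-1/2412007) - 785500/(-845129)*(-1/1937864) = 656417/2412007 - 785500*(-1/845129)*(-1/1937864) = 656417/2412007 + (785500/845129)*(-1/1937864) = 656417/2412007 - 196375/409436266114 = 268760451835878913/987563139920830798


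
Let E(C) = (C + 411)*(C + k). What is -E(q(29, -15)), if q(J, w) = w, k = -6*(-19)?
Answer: -39204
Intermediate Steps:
k = 114
E(C) = (114 + C)*(411 + C) (E(C) = (C + 411)*(C + 114) = (411 + C)*(114 + C) = (114 + C)*(411 + C))
-E(q(29, -15)) = -(46854 + (-15)**2 + 525*(-15)) = -(46854 + 225 - 7875) = -1*39204 = -39204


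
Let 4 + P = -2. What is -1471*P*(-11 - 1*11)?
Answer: -194172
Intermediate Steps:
P = -6 (P = -4 - 2 = -6)
-1471*P*(-11 - 1*11) = -(-8826)*(-11 - 1*11) = -(-8826)*(-11 - 11) = -(-8826)*(-22) = -1471*132 = -194172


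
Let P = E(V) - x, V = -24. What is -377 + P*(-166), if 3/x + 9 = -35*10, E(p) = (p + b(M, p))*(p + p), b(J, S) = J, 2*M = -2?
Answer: -71648641/359 ≈ -1.9958e+5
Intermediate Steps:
M = -1 (M = (½)*(-2) = -1)
E(p) = 2*p*(-1 + p) (E(p) = (p - 1)*(p + p) = (-1 + p)*(2*p) = 2*p*(-1 + p))
x = -3/359 (x = 3/(-9 - 35*10) = 3/(-9 - 350) = 3/(-359) = 3*(-1/359) = -3/359 ≈ -0.0083565)
P = 430803/359 (P = 2*(-24)*(-1 - 24) - 1*(-3/359) = 2*(-24)*(-25) + 3/359 = 1200 + 3/359 = 430803/359 ≈ 1200.0)
-377 + P*(-166) = -377 + (430803/359)*(-166) = -377 - 71513298/359 = -71648641/359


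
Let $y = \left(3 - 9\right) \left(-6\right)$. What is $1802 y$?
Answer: $64872$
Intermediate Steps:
$y = 36$ ($y = \left(3 - 9\right) \left(-6\right) = \left(-6\right) \left(-6\right) = 36$)
$1802 y = 1802 \cdot 36 = 64872$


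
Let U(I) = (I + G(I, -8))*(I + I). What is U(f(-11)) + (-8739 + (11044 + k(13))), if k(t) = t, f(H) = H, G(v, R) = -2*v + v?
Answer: 2318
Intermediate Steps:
G(v, R) = -v
U(I) = 0 (U(I) = (I - I)*(I + I) = 0*(2*I) = 0)
U(f(-11)) + (-8739 + (11044 + k(13))) = 0 + (-8739 + (11044 + 13)) = 0 + (-8739 + 11057) = 0 + 2318 = 2318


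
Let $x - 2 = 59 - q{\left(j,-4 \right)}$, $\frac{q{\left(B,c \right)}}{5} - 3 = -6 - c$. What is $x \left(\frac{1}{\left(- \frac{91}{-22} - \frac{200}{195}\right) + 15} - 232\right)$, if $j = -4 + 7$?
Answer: $- \frac{201834640}{15539} \approx -12989.0$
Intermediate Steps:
$j = 3$
$q{\left(B,c \right)} = -15 - 5 c$ ($q{\left(B,c \right)} = 15 + 5 \left(-6 - c\right) = 15 - \left(30 + 5 c\right) = -15 - 5 c$)
$x = 56$ ($x = 2 + \left(59 - \left(-15 - -20\right)\right) = 2 + \left(59 - \left(-15 + 20\right)\right) = 2 + \left(59 - 5\right) = 2 + 54 = 56$)
$x \left(\frac{1}{\left(- \frac{91}{-22} - \frac{200}{195}\right) + 15} - 232\right) = 56 \left(\frac{1}{\left(- \frac{91}{-22} - \frac{200}{195}\right) + 15} - 232\right) = 56 \left(\frac{1}{\left(\left(-91\right) \left(- \frac{1}{22}\right) - \frac{40}{39}\right) + 15} - 232\right) = 56 \left(\frac{1}{\left(\frac{91}{22} - \frac{40}{39}\right) + 15} - 232\right) = 56 \left(\frac{1}{\frac{2669}{858} + 15} - 232\right) = 56 \left(\frac{1}{\frac{15539}{858}} - 232\right) = 56 \left(\frac{858}{15539} - 232\right) = 56 \left(- \frac{3604190}{15539}\right) = - \frac{201834640}{15539}$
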